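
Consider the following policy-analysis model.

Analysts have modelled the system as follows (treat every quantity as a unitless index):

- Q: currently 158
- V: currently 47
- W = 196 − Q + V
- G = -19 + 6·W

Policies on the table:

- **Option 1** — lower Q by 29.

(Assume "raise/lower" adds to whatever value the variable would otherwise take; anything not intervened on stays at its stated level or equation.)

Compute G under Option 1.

665

Option 1 (Q − 29):
  Q = 158 − 29 = 129
  V = 47
  W = 196 − 129 + 47 = 114
  G = -19 + 6·114 = 665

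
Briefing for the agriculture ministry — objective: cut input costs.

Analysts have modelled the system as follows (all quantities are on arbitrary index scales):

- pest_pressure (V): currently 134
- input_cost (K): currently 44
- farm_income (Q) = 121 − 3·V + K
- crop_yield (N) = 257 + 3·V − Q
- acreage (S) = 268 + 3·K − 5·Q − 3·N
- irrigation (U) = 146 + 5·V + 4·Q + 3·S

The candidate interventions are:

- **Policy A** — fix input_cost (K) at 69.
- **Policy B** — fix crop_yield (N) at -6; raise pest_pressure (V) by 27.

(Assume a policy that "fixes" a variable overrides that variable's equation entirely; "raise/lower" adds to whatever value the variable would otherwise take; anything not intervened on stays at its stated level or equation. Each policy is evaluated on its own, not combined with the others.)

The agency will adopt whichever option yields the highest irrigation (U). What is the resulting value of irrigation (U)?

5703

Policy A (K := 69):
  V = 134
  K = 69
  Q = 121 − 3·134 + 69 = -212
  N = 257 + 3·134 − (-212) = 871
  S = 268 + 3·69 − 5·(-212) − 3·871 = -1078
  U = 146 + 5·134 + 4·(-212) + 3·(-1078) = -3266
Policy B (N := -6, V + 27):
  V = 134 + 27 = 161
  K = 44
  Q = 121 − 3·161 + 44 = -318
  N = -6
  S = 268 + 3·44 − 5·(-318) − 3·(-6) = 2008
  U = 146 + 5·161 + 4·(-318) + 3·2008 = 5703
Comparing — Policy A: U=-3266, Policy B: U=5703. Highest is 5703 (Policy B).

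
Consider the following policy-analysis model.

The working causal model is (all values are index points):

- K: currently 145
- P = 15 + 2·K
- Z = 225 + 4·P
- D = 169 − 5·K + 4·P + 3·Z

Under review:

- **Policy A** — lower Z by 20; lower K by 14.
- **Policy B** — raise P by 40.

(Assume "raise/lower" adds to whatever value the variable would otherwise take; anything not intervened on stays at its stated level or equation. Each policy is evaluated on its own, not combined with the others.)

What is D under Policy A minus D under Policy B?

-1078

Policy A (Z − 20, K − 14):
  K = 145 − 14 = 131
  P = 15 + 2·131 = 277
  Z = 225 + 4·277 (−20 from intervention) = 1313
  D = 169 − 5·131 + 4·277 + 3·1313 = 4561
Policy B (P + 40):
  K = 145
  P = 15 + 2·145 (+40 from intervention) = 345
  Z = 225 + 4·345 = 1605
  D = 169 − 5·145 + 4·345 + 3·1605 = 5639
D: 4561 − 5639 = -1078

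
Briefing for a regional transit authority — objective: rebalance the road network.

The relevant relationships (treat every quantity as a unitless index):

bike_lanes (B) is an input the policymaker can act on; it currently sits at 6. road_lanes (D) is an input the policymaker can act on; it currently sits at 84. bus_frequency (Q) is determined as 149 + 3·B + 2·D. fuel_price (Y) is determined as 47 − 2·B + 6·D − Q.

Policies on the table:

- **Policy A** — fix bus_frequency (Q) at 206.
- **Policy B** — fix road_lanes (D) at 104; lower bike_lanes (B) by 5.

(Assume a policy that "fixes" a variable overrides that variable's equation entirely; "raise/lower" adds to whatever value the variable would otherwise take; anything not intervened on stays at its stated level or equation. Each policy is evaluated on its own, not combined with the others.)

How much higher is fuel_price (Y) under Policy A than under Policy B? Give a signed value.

Policy A (Q := 206):
  B = 6
  D = 84
  Q = 206
  Y = 47 − 2·6 + 6·84 − 206 = 333
Policy B (D := 104, B − 5):
  B = 6 − 5 = 1
  D = 104
  Q = 149 + 3·1 + 2·104 = 360
  Y = 47 − 2·1 + 6·104 − 360 = 309
Y: 333 − 309 = 24

24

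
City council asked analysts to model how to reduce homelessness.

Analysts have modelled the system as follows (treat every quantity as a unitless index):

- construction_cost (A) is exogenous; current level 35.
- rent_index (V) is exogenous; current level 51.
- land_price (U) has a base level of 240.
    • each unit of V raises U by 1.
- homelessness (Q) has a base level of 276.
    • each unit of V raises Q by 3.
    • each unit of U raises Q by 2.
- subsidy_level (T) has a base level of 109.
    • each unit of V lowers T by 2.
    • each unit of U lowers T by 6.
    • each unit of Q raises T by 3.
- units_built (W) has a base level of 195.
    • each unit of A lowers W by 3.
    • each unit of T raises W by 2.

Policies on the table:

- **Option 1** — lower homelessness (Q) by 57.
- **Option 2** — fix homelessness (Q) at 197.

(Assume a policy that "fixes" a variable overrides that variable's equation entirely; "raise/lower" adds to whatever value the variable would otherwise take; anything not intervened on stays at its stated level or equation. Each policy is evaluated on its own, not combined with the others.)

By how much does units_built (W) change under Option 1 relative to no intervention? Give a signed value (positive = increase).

-342

Baseline:
  A = 35
  V = 51
  U = 240 + 51 = 291
  Q = 276 + 3·51 + 2·291 = 1011
  T = 109 − 2·51 − 6·291 + 3·1011 = 1294
  W = 195 − 3·35 + 2·1294 = 2678
Option 1 (Q − 57):
  A = 35
  V = 51
  U = 240 + 51 = 291
  Q = 276 + 3·51 + 2·291 (−57 from intervention) = 954
  T = 109 − 2·51 − 6·291 + 3·954 = 1123
  W = 195 − 3·35 + 2·1123 = 2336
Change in W: 2336 − 2678 = -342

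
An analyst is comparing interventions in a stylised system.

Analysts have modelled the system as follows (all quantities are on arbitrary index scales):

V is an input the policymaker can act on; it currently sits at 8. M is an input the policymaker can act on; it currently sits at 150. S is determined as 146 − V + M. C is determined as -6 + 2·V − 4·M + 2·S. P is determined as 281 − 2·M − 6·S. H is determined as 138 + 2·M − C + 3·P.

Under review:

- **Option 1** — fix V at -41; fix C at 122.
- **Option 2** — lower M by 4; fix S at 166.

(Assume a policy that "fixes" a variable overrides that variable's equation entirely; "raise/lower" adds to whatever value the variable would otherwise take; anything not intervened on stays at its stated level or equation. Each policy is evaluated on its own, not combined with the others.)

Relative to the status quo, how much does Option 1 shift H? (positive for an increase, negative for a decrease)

Baseline:
  V = 8
  M = 150
  S = 146 − 8 + 150 = 288
  C = -6 + 2·8 − 4·150 + 2·288 = -14
  P = 281 − 2·150 − 6·288 = -1747
  H = 138 + 2·150 − (-14) + 3·(-1747) = -4789
Option 1 (V := -41, C := 122):
  V = -41
  M = 150
  S = 146 − (-41) + 150 = 337
  C = 122
  P = 281 − 2·150 − 6·337 = -2041
  H = 138 + 2·150 − 122 + 3·(-2041) = -5807
Change in H: -5807 − (-4789) = -1018

-1018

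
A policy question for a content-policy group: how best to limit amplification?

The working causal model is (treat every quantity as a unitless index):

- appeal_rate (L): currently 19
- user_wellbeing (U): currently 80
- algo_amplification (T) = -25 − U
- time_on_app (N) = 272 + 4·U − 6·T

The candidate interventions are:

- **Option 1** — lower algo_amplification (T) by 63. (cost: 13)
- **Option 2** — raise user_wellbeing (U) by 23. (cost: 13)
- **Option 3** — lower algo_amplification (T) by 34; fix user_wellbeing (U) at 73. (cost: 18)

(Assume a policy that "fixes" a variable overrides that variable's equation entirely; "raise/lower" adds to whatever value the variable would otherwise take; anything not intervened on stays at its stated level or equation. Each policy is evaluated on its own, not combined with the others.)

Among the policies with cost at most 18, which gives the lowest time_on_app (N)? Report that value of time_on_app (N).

1356

Option 1 (T − 63):
  U = 80
  T = -25 − 80 (−63 from intervention) = -168
  N = 272 + 4·80 − 6·(-168) = 1600
Option 2 (U + 23):
  U = 80 + 23 = 103
  T = -25 − 103 = -128
  N = 272 + 4·103 − 6·(-128) = 1452
Option 3 (T − 34, U := 73):
  U = 73
  T = -25 − 73 (−34 from intervention) = -132
  N = 272 + 4·73 − 6·(-132) = 1356
Comparing — Option 1: N=1600, Option 2: N=1452, Option 3: N=1356. Lowest is 1356 (Option 3).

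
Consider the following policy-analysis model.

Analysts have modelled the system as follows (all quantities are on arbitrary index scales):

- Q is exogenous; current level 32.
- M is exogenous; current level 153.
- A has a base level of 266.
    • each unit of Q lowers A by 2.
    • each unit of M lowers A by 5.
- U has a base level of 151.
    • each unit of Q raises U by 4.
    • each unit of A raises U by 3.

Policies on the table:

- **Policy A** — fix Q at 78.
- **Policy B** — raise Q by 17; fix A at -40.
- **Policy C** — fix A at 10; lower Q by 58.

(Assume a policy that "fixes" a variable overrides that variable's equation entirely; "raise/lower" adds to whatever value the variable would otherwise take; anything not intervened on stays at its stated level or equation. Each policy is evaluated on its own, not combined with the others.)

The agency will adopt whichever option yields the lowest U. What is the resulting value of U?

Policy A (Q := 78):
  Q = 78
  M = 153
  A = 266 − 2·78 − 5·153 = -655
  U = 151 + 4·78 + 3·(-655) = -1502
Policy B (Q + 17, A := -40):
  Q = 32 + 17 = 49
  M = 153
  A = -40
  U = 151 + 4·49 + 3·(-40) = 227
Policy C (A := 10, Q − 58):
  Q = 32 − 58 = -26
  M = 153
  A = 10
  U = 151 + 4·(-26) + 3·10 = 77
Comparing — Policy A: U=-1502, Policy B: U=227, Policy C: U=77. Lowest is -1502 (Policy A).

-1502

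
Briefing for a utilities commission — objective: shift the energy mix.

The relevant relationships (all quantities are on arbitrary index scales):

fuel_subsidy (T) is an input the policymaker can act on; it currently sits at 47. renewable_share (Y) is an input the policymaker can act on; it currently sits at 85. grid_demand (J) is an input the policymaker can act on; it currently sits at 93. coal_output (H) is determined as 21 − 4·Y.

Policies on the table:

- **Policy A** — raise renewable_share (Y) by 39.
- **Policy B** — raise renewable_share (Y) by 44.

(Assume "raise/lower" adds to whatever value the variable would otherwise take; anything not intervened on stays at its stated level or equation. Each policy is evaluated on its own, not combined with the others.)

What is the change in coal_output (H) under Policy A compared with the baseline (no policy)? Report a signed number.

Baseline:
  Y = 85
  H = 21 − 4·85 = -319
Policy A (Y + 39):
  Y = 85 + 39 = 124
  H = 21 − 4·124 = -475
Change in H: -475 − (-319) = -156

-156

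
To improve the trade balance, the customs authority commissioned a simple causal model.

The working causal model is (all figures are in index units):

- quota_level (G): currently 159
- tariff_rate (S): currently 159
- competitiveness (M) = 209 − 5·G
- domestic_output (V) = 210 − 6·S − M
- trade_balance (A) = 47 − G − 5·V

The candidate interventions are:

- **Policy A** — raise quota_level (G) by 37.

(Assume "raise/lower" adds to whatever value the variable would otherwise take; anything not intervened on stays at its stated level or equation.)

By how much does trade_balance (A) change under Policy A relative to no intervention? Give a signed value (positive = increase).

-962

Baseline:
  G = 159
  S = 159
  M = 209 − 5·159 = -586
  V = 210 − 6·159 − (-586) = -158
  A = 47 − 159 − 5·(-158) = 678
Policy A (G + 37):
  G = 159 + 37 = 196
  S = 159
  M = 209 − 5·196 = -771
  V = 210 − 6·159 − (-771) = 27
  A = 47 − 196 − 5·27 = -284
Change in A: -284 − 678 = -962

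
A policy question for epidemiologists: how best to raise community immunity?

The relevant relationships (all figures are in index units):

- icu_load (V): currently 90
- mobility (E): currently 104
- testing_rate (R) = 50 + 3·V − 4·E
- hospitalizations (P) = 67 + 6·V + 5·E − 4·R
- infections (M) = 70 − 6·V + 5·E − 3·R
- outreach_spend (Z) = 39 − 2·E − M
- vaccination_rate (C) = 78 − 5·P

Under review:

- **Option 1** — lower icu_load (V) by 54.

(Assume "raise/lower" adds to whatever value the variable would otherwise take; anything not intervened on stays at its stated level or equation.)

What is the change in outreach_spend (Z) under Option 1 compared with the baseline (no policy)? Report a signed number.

-810

Baseline:
  V = 90
  E = 104
  R = 50 + 3·90 − 4·104 = -96
  M = 70 − 6·90 + 5·104 − 3·(-96) = 338
  Z = 39 − 2·104 − 338 = -507
Option 1 (V − 54):
  V = 90 − 54 = 36
  E = 104
  R = 50 + 3·36 − 4·104 = -258
  M = 70 − 6·36 + 5·104 − 3·(-258) = 1148
  Z = 39 − 2·104 − 1148 = -1317
Change in Z: -1317 − (-507) = -810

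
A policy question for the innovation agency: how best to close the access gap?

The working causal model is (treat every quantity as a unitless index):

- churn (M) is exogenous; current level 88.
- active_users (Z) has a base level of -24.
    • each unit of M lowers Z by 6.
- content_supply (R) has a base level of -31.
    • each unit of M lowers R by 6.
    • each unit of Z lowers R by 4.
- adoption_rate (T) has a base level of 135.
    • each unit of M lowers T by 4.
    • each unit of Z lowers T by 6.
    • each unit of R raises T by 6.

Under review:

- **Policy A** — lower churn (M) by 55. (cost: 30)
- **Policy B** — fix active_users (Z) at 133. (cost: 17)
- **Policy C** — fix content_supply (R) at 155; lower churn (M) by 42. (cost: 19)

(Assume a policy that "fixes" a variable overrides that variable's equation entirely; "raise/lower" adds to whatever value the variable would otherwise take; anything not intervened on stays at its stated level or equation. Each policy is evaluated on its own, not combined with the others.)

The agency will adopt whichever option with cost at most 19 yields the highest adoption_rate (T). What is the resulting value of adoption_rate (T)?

Policy B (Z := 133):
  M = 88
  Z = 133
  R = -31 − 6·88 − 4·133 = -1091
  T = 135 − 4·88 − 6·133 + 6·(-1091) = -7561
Policy C (R := 155, M − 42):
  M = 88 − 42 = 46
  Z = -24 − 6·46 = -300
  R = 155
  T = 135 − 4·46 − 6·(-300) + 6·155 = 2681
Comparing — Policy B: T=-7561, Policy C: T=2681. Highest is 2681 (Policy C).

2681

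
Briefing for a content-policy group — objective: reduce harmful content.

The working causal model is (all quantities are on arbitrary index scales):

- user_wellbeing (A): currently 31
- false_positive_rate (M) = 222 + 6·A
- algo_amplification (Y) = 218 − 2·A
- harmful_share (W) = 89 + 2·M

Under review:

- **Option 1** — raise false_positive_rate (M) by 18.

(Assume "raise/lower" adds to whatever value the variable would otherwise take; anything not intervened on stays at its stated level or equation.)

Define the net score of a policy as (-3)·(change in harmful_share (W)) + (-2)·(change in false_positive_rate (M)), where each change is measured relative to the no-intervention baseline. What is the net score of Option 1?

-144

Baseline:
  A = 31
  M = 222 + 6·31 = 408
  W = 89 + 2·408 = 905
Option 1 (M + 18):
  A = 31
  M = 222 + 6·31 (+18 from intervention) = 426
  W = 89 + 2·426 = 941
ΔW = 941 − 905 = 36; ΔM = 426 − 408 = 18
Score = (-3)·36 + (-2)·18 = -144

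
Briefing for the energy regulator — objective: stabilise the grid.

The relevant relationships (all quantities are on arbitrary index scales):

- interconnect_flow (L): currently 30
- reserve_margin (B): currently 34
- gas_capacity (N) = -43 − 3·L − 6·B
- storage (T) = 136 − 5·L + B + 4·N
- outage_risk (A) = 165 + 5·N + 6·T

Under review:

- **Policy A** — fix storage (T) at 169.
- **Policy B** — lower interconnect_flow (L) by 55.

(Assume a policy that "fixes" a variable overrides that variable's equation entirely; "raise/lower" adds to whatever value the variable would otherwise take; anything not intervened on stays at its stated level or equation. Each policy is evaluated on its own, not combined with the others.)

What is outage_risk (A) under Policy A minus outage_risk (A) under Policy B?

Policy A (T := 169):
  L = 30
  B = 34
  N = -43 − 3·30 − 6·34 = -337
  T = 169
  A = 165 + 5·(-337) + 6·169 = -506
Policy B (L − 55):
  L = 30 − 55 = -25
  B = 34
  N = -43 − 3·(-25) − 6·34 = -172
  T = 136 − 5·(-25) + 34 + 4·(-172) = -393
  A = 165 + 5·(-172) + 6·(-393) = -3053
A: -506 − (-3053) = 2547

2547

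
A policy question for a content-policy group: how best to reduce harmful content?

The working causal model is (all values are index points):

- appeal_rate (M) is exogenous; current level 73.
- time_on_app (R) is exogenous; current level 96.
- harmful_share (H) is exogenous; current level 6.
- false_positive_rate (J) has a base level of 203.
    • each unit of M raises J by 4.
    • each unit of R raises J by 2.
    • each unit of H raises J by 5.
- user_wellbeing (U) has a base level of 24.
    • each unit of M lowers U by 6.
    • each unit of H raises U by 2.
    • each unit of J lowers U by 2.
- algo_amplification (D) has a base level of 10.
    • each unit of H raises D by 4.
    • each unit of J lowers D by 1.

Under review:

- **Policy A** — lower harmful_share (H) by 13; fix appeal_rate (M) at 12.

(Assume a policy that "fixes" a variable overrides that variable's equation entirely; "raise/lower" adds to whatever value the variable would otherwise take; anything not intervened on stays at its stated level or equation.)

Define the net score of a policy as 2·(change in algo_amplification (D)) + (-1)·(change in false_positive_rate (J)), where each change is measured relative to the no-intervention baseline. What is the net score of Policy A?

Baseline:
  M = 73
  R = 96
  H = 6
  J = 203 + 4·73 + 2·96 + 5·6 = 717
  D = 10 + 4·6 − 717 = -683
Policy A (H − 13, M := 12):
  M = 12
  R = 96
  H = 6 − 13 = -7
  J = 203 + 4·12 + 2·96 + 5·(-7) = 408
  D = 10 + 4·(-7) − 408 = -426
ΔD = -426 − (-683) = 257; ΔJ = 408 − 717 = -309
Score = 2·257 + (-1)·(-309) = 823

823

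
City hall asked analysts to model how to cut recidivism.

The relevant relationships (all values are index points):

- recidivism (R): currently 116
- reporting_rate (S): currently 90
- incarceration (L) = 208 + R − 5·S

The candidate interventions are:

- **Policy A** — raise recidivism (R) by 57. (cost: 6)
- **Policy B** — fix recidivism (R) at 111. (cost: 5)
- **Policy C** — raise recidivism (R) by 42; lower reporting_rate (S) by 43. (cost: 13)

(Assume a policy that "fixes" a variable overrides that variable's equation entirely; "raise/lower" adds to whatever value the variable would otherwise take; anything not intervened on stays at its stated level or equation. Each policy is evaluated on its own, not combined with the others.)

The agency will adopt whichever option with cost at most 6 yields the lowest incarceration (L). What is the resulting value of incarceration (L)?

-131

Policy A (R + 57):
  R = 116 + 57 = 173
  S = 90
  L = 208 + 173 − 5·90 = -69
Policy B (R := 111):
  R = 111
  S = 90
  L = 208 + 111 − 5·90 = -131
Comparing — Policy A: L=-69, Policy B: L=-131. Lowest is -131 (Policy B).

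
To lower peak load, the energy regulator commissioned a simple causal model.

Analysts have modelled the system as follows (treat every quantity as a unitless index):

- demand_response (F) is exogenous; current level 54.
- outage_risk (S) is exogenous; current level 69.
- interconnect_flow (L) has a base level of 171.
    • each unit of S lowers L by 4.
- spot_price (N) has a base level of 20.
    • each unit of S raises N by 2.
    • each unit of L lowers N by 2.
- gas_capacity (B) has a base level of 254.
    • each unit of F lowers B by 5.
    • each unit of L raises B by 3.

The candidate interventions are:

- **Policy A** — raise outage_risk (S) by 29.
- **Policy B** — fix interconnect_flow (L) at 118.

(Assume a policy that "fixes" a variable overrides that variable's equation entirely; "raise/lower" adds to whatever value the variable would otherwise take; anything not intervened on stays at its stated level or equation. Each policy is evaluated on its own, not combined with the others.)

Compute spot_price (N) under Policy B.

-78

Policy B (L := 118):
  S = 69
  L = 118
  N = 20 + 2·69 − 2·118 = -78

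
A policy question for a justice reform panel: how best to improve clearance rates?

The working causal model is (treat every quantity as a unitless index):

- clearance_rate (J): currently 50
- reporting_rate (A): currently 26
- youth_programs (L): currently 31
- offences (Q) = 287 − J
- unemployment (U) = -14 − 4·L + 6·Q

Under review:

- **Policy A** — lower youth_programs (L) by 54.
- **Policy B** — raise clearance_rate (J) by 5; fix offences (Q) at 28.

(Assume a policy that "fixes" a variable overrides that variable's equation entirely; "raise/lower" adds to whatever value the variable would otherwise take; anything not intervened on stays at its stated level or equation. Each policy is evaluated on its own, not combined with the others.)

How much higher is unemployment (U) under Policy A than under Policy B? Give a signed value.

Policy A (L − 54):
  J = 50
  L = 31 − 54 = -23
  Q = 287 − 50 = 237
  U = -14 − 4·(-23) + 6·237 = 1500
Policy B (J + 5, Q := 28):
  J = 50 + 5 = 55
  L = 31
  Q = 28
  U = -14 − 4·31 + 6·28 = 30
U: 1500 − 30 = 1470

1470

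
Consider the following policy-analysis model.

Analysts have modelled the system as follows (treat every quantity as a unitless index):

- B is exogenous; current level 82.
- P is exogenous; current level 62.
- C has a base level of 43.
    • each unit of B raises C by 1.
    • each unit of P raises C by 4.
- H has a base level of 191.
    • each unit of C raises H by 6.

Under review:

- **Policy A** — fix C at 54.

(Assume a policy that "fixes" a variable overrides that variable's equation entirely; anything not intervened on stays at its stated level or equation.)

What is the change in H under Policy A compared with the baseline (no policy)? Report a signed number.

Baseline:
  B = 82
  P = 62
  C = 43 + 82 + 4·62 = 373
  H = 191 + 6·373 = 2429
Policy A (C := 54):
  B = 82
  P = 62
  C = 54
  H = 191 + 6·54 = 515
Change in H: 515 − 2429 = -1914

-1914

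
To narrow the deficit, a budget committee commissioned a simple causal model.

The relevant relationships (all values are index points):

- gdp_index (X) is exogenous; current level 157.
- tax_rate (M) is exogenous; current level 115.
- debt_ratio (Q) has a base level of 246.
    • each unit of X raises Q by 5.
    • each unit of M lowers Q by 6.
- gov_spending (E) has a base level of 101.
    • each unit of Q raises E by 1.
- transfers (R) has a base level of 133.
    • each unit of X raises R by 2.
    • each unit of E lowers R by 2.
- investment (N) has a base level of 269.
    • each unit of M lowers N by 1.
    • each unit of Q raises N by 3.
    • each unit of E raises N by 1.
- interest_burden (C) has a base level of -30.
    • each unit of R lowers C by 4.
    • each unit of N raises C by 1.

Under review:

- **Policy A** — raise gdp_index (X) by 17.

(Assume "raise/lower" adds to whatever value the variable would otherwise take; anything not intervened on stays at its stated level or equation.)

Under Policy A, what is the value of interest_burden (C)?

4221

Policy A (X + 17):
  X = 157 + 17 = 174
  M = 115
  Q = 246 + 5·174 − 6·115 = 426
  E = 101 + 426 = 527
  R = 133 + 2·174 − 2·527 = -573
  N = 269 − 115 + 3·426 + 527 = 1959
  C = -30 − 4·(-573) + 1959 = 4221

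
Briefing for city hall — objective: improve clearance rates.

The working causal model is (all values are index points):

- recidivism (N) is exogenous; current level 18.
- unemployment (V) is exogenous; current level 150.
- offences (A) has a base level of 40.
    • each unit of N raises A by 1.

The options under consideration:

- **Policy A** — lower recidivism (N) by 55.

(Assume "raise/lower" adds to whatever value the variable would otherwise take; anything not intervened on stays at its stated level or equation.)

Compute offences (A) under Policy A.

Policy A (N − 55):
  N = 18 − 55 = -37
  A = 40 + (-37) = 3

3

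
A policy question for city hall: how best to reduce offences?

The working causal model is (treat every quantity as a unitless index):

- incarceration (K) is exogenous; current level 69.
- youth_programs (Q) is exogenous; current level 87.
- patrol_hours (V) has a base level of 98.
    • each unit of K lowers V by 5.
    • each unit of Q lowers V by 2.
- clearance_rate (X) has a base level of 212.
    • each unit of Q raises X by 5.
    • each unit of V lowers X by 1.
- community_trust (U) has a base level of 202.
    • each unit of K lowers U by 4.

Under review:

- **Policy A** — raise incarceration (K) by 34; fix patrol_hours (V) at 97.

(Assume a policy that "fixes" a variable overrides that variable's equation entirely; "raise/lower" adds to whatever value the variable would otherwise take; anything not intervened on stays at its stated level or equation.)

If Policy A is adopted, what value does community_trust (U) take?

Policy A (K + 34, V := 97):
  K = 69 + 34 = 103
  U = 202 − 4·103 = -210

-210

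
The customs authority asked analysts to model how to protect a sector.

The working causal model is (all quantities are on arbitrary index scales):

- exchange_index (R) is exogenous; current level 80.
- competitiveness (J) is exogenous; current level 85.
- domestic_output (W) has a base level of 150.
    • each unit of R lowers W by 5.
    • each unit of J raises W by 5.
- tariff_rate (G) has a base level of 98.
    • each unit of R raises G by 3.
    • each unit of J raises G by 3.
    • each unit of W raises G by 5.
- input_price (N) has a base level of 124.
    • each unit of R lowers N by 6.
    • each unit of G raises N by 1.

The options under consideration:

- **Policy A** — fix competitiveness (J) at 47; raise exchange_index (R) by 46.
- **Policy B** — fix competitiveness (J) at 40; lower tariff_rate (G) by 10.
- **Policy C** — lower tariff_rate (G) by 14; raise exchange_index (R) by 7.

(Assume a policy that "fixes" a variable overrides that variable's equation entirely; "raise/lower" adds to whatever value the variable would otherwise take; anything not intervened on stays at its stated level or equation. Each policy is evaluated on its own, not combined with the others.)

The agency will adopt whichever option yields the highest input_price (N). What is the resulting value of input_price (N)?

902

Policy A (J := 47, R + 46):
  R = 80 + 46 = 126
  J = 47
  W = 150 − 5·126 + 5·47 = -245
  G = 98 + 3·126 + 3·47 + 5·(-245) = -608
  N = 124 − 6·126 + (-608) = -1240
Policy B (J := 40, G − 10):
  R = 80
  J = 40
  W = 150 − 5·80 + 5·40 = -50
  G = 98 + 3·80 + 3·40 + 5·(-50) (−10 from intervention) = 198
  N = 124 − 6·80 + 198 = -158
Policy C (G − 14, R + 7):
  R = 80 + 7 = 87
  J = 85
  W = 150 − 5·87 + 5·85 = 140
  G = 98 + 3·87 + 3·85 + 5·140 (−14 from intervention) = 1300
  N = 124 − 6·87 + 1300 = 902
Comparing — Policy A: N=-1240, Policy B: N=-158, Policy C: N=902. Highest is 902 (Policy C).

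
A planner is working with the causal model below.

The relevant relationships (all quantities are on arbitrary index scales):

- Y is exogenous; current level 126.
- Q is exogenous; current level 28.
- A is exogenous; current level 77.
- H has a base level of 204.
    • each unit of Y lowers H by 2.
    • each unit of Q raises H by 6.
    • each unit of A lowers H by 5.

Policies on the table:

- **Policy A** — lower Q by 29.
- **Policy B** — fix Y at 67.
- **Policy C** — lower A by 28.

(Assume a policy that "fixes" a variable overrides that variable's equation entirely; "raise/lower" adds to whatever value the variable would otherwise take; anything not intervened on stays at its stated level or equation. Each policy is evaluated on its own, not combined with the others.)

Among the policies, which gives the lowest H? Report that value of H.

-439

Policy A (Q − 29):
  Y = 126
  Q = 28 − 29 = -1
  A = 77
  H = 204 − 2·126 + 6·(-1) − 5·77 = -439
Policy B (Y := 67):
  Y = 67
  Q = 28
  A = 77
  H = 204 − 2·67 + 6·28 − 5·77 = -147
Policy C (A − 28):
  Y = 126
  Q = 28
  A = 77 − 28 = 49
  H = 204 − 2·126 + 6·28 − 5·49 = -125
Comparing — Policy A: H=-439, Policy B: H=-147, Policy C: H=-125. Lowest is -439 (Policy A).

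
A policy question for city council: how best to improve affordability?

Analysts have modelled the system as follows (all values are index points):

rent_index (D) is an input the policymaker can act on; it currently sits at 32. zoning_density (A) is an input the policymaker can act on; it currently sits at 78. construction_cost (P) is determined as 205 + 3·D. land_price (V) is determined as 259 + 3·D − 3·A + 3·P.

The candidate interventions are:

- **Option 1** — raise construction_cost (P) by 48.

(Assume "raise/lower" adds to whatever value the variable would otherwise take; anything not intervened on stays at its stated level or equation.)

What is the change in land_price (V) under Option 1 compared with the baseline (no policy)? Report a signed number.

Baseline:
  D = 32
  A = 78
  P = 205 + 3·32 = 301
  V = 259 + 3·32 − 3·78 + 3·301 = 1024
Option 1 (P + 48):
  D = 32
  A = 78
  P = 205 + 3·32 (+48 from intervention) = 349
  V = 259 + 3·32 − 3·78 + 3·349 = 1168
Change in V: 1168 − 1024 = 144

144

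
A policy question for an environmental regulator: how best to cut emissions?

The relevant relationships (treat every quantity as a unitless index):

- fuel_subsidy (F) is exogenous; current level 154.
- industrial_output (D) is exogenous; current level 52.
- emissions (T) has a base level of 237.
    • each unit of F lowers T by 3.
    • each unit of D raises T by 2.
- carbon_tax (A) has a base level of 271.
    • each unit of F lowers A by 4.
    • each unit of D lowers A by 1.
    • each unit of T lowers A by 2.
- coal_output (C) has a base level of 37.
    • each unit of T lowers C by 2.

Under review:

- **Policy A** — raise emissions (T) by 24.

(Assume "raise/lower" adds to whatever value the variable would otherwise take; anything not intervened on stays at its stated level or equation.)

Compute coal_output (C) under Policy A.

231

Policy A (T + 24):
  F = 154
  D = 52
  T = 237 − 3·154 + 2·52 (+24 from intervention) = -97
  C = 37 − 2·(-97) = 231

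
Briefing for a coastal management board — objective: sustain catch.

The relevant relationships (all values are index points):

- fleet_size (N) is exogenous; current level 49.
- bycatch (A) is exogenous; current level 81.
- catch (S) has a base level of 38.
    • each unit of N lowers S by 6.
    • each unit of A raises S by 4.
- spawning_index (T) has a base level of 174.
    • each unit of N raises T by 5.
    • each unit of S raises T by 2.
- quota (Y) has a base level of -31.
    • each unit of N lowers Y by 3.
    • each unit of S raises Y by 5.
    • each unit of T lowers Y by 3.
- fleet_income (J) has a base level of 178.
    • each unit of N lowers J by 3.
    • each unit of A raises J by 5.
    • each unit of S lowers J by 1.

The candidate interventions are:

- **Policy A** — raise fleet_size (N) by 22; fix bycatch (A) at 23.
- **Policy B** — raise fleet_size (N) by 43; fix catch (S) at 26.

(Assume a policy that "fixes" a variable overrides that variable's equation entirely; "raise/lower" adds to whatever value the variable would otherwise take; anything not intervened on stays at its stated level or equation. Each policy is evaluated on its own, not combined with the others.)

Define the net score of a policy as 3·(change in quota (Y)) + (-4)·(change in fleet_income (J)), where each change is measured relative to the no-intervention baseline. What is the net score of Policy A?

-128

Baseline:
  N = 49
  A = 81
  S = 38 − 6·49 + 4·81 = 68
  T = 174 + 5·49 + 2·68 = 555
  Y = -31 − 3·49 + 5·68 − 3·555 = -1503
  J = 178 − 3·49 + 5·81 − 68 = 368
Policy A (N + 22, A := 23):
  N = 49 + 22 = 71
  A = 23
  S = 38 − 6·71 + 4·23 = -296
  T = 174 + 5·71 + 2·(-296) = -63
  Y = -31 − 3·71 + 5·(-296) − 3·(-63) = -1535
  J = 178 − 3·71 + 5·23 − (-296) = 376
ΔY = -1535 − (-1503) = -32; ΔJ = 376 − 368 = 8
Score = 3·(-32) + (-4)·8 = -128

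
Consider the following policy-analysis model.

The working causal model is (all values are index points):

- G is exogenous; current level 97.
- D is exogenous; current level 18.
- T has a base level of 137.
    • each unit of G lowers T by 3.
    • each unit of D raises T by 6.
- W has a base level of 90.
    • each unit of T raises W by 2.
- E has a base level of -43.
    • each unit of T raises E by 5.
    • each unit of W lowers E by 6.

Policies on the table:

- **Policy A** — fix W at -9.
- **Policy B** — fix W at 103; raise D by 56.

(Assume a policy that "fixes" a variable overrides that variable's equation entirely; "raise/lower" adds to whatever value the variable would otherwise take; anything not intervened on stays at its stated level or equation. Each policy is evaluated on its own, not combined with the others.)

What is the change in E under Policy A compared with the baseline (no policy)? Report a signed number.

Baseline:
  G = 97
  D = 18
  T = 137 − 3·97 + 6·18 = -46
  W = 90 + 2·(-46) = -2
  E = -43 + 5·(-46) − 6·(-2) = -261
Policy A (W := -9):
  G = 97
  D = 18
  T = 137 − 3·97 + 6·18 = -46
  W = -9
  E = -43 + 5·(-46) − 6·(-9) = -219
Change in E: -219 − (-261) = 42

42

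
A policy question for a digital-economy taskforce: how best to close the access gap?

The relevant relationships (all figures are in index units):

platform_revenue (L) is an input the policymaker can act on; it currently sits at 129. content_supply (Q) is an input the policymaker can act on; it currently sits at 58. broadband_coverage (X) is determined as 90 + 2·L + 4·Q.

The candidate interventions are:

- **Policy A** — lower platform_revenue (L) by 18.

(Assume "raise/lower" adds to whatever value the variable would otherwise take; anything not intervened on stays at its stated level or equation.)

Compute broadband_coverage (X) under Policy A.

544

Policy A (L − 18):
  L = 129 − 18 = 111
  Q = 58
  X = 90 + 2·111 + 4·58 = 544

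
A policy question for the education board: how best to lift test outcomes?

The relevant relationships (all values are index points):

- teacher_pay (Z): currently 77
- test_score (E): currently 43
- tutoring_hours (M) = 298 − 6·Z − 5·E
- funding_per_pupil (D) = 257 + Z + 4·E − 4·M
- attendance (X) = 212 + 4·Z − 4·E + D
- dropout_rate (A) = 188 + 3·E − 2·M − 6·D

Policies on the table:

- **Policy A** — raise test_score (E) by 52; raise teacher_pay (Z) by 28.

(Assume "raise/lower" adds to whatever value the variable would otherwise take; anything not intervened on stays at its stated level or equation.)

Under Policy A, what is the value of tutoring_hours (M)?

Policy A (E + 52, Z + 28):
  Z = 77 + 28 = 105
  E = 43 + 52 = 95
  M = 298 − 6·105 − 5·95 = -807

-807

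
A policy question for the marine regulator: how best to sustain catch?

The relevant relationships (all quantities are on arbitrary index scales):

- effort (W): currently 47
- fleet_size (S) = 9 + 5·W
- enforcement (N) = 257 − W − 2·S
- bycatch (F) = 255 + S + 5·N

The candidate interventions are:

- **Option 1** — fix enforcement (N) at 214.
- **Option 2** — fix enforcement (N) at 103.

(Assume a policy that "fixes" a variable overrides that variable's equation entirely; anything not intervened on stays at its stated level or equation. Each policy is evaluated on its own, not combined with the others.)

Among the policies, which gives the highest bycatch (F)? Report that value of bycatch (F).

1569

Option 1 (N := 214):
  W = 47
  S = 9 + 5·47 = 244
  N = 214
  F = 255 + 244 + 5·214 = 1569
Option 2 (N := 103):
  W = 47
  S = 9 + 5·47 = 244
  N = 103
  F = 255 + 244 + 5·103 = 1014
Comparing — Option 1: F=1569, Option 2: F=1014. Highest is 1569 (Option 1).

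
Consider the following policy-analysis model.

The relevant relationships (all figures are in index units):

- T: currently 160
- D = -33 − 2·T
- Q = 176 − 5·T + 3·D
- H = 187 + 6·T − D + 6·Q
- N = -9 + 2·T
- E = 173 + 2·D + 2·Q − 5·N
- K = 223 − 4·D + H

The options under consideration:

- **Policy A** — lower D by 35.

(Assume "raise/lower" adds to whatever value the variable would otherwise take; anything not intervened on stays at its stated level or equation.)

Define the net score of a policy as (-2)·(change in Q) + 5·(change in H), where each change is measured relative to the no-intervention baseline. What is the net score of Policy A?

Baseline:
  T = 160
  D = -33 − 2·160 = -353
  Q = 176 − 5·160 + 3·(-353) = -1683
  H = 187 + 6·160 − (-353) + 6·(-1683) = -8598
Policy A (D − 35):
  T = 160
  D = -33 − 2·160 (−35 from intervention) = -388
  Q = 176 − 5·160 + 3·(-388) = -1788
  H = 187 + 6·160 − (-388) + 6·(-1788) = -9193
ΔQ = -1788 − (-1683) = -105; ΔH = -9193 − (-8598) = -595
Score = (-2)·(-105) + 5·(-595) = -2765

-2765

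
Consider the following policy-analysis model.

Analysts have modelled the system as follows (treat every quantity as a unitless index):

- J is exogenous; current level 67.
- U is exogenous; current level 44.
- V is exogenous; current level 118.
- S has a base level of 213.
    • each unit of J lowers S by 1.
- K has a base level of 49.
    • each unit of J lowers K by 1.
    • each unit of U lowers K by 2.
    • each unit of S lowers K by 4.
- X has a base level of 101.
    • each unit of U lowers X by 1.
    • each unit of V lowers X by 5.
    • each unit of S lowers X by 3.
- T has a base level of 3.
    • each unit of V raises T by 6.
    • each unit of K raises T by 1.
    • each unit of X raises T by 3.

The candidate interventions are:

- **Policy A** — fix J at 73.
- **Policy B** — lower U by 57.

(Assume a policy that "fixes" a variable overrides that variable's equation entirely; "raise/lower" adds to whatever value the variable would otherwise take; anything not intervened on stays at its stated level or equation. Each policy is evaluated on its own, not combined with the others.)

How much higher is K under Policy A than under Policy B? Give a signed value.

Policy A (J := 73):
  J = 73
  U = 44
  S = 213 − 73 = 140
  K = 49 − 73 − 2·44 − 4·140 = -672
Policy B (U − 57):
  J = 67
  U = 44 − 57 = -13
  S = 213 − 67 = 146
  K = 49 − 67 − 2·(-13) − 4·146 = -576
K: -672 − (-576) = -96

-96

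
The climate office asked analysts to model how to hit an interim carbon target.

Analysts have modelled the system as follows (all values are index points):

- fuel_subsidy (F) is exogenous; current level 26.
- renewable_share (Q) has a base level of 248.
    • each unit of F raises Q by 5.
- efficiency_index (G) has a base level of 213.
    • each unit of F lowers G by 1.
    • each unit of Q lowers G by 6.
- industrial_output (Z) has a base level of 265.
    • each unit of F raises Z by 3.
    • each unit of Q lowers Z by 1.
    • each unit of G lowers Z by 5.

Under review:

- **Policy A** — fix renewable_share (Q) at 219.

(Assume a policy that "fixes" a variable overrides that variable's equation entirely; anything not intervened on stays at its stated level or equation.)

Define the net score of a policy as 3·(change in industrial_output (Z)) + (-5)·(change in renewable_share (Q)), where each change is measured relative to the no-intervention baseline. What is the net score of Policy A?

-13038

Baseline:
  F = 26
  Q = 248 + 5·26 = 378
  G = 213 − 26 − 6·378 = -2081
  Z = 265 + 3·26 − 378 − 5·(-2081) = 10370
Policy A (Q := 219):
  F = 26
  Q = 219
  G = 213 − 26 − 6·219 = -1127
  Z = 265 + 3·26 − 219 − 5·(-1127) = 5759
ΔZ = 5759 − 10370 = -4611; ΔQ = 219 − 378 = -159
Score = 3·(-4611) + (-5)·(-159) = -13038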